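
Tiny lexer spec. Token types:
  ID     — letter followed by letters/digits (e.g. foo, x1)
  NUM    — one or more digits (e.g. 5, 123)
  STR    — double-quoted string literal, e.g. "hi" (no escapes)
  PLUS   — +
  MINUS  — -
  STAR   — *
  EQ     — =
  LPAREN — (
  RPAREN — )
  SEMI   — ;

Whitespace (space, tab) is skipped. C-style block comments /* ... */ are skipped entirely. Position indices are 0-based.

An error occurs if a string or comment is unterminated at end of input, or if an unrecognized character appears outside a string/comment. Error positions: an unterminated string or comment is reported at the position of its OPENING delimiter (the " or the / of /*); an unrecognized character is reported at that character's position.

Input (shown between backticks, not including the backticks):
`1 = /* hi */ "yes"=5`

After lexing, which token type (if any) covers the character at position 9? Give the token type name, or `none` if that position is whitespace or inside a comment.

pos=0: emit NUM '1' (now at pos=1)
pos=2: emit EQ '='
pos=4: enter COMMENT mode (saw '/*')
exit COMMENT mode (now at pos=12)
pos=13: enter STRING mode
pos=13: emit STR "yes" (now at pos=18)
pos=18: emit EQ '='
pos=19: emit NUM '5' (now at pos=20)
DONE. 5 tokens: [NUM, EQ, STR, EQ, NUM]
Position 9: char is ' ' -> none

Answer: none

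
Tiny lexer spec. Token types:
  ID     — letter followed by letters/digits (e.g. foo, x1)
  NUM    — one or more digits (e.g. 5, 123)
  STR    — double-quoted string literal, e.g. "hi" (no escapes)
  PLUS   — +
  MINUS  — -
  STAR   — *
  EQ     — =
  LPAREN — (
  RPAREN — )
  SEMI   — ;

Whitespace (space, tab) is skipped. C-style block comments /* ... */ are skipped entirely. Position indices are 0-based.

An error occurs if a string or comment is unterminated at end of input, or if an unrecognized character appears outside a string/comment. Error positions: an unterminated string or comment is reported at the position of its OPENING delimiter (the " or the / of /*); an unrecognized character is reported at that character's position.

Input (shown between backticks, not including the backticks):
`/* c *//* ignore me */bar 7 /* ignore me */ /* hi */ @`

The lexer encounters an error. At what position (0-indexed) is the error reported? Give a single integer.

pos=0: enter COMMENT mode (saw '/*')
exit COMMENT mode (now at pos=7)
pos=7: enter COMMENT mode (saw '/*')
exit COMMENT mode (now at pos=22)
pos=22: emit ID 'bar' (now at pos=25)
pos=26: emit NUM '7' (now at pos=27)
pos=28: enter COMMENT mode (saw '/*')
exit COMMENT mode (now at pos=43)
pos=44: enter COMMENT mode (saw '/*')
exit COMMENT mode (now at pos=52)
pos=53: ERROR — unrecognized char '@'

Answer: 53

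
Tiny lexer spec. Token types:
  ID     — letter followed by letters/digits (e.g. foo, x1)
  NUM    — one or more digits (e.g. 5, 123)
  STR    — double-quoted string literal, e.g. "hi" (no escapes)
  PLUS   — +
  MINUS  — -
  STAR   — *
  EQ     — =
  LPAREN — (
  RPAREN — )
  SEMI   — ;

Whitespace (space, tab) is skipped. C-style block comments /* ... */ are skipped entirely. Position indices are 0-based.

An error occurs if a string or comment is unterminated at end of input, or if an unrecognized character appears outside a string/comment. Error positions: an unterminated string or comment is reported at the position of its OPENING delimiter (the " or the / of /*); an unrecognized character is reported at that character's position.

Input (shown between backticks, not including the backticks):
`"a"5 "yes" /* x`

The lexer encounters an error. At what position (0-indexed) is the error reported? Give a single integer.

pos=0: enter STRING mode
pos=0: emit STR "a" (now at pos=3)
pos=3: emit NUM '5' (now at pos=4)
pos=5: enter STRING mode
pos=5: emit STR "yes" (now at pos=10)
pos=11: enter COMMENT mode (saw '/*')
pos=11: ERROR — unterminated comment (reached EOF)

Answer: 11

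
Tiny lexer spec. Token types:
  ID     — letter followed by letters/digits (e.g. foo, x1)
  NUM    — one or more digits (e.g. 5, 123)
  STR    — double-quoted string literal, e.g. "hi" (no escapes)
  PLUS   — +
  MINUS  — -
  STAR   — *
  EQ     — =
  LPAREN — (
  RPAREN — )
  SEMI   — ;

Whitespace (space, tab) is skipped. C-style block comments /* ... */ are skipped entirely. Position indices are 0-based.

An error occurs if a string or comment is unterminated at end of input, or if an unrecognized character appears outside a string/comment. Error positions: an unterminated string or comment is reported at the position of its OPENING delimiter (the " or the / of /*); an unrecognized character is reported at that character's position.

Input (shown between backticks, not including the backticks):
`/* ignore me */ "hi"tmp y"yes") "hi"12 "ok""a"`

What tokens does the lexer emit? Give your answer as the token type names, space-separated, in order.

Answer: STR ID ID STR RPAREN STR NUM STR STR

Derivation:
pos=0: enter COMMENT mode (saw '/*')
exit COMMENT mode (now at pos=15)
pos=16: enter STRING mode
pos=16: emit STR "hi" (now at pos=20)
pos=20: emit ID 'tmp' (now at pos=23)
pos=24: emit ID 'y' (now at pos=25)
pos=25: enter STRING mode
pos=25: emit STR "yes" (now at pos=30)
pos=30: emit RPAREN ')'
pos=32: enter STRING mode
pos=32: emit STR "hi" (now at pos=36)
pos=36: emit NUM '12' (now at pos=38)
pos=39: enter STRING mode
pos=39: emit STR "ok" (now at pos=43)
pos=43: enter STRING mode
pos=43: emit STR "a" (now at pos=46)
DONE. 9 tokens: [STR, ID, ID, STR, RPAREN, STR, NUM, STR, STR]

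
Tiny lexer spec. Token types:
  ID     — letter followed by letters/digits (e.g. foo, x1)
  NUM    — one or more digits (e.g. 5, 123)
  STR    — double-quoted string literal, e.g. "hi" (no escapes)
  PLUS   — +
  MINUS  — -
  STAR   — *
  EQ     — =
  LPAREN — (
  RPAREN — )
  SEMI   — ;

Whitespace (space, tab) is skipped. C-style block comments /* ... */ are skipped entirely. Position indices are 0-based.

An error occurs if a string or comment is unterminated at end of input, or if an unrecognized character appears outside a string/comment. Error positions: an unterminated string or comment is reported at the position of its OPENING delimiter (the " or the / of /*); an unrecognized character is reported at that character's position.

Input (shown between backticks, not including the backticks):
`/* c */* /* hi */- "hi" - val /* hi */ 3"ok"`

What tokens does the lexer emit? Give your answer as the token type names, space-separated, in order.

pos=0: enter COMMENT mode (saw '/*')
exit COMMENT mode (now at pos=7)
pos=7: emit STAR '*'
pos=9: enter COMMENT mode (saw '/*')
exit COMMENT mode (now at pos=17)
pos=17: emit MINUS '-'
pos=19: enter STRING mode
pos=19: emit STR "hi" (now at pos=23)
pos=24: emit MINUS '-'
pos=26: emit ID 'val' (now at pos=29)
pos=30: enter COMMENT mode (saw '/*')
exit COMMENT mode (now at pos=38)
pos=39: emit NUM '3' (now at pos=40)
pos=40: enter STRING mode
pos=40: emit STR "ok" (now at pos=44)
DONE. 7 tokens: [STAR, MINUS, STR, MINUS, ID, NUM, STR]

Answer: STAR MINUS STR MINUS ID NUM STR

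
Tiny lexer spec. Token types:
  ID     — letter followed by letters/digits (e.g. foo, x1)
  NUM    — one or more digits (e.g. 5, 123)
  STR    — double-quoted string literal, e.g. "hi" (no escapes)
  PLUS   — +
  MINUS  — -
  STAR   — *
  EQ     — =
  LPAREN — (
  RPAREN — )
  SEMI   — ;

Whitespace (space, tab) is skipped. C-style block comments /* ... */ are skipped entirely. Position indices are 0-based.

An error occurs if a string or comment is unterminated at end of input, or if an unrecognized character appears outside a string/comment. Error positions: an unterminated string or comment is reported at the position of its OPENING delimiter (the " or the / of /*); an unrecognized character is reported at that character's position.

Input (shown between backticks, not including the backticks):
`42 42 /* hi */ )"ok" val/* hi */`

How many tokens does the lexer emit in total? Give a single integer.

Answer: 5

Derivation:
pos=0: emit NUM '42' (now at pos=2)
pos=3: emit NUM '42' (now at pos=5)
pos=6: enter COMMENT mode (saw '/*')
exit COMMENT mode (now at pos=14)
pos=15: emit RPAREN ')'
pos=16: enter STRING mode
pos=16: emit STR "ok" (now at pos=20)
pos=21: emit ID 'val' (now at pos=24)
pos=24: enter COMMENT mode (saw '/*')
exit COMMENT mode (now at pos=32)
DONE. 5 tokens: [NUM, NUM, RPAREN, STR, ID]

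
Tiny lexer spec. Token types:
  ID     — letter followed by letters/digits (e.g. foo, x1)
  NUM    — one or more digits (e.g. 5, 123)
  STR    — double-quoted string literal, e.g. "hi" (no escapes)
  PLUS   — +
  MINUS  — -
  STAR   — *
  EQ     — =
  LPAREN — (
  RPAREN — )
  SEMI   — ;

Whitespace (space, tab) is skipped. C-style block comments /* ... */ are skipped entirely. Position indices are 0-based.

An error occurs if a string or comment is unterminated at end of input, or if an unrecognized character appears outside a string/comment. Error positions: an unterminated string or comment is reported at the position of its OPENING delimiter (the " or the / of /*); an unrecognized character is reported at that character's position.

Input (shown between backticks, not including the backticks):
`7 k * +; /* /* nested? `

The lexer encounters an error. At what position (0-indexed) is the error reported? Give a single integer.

Answer: 9

Derivation:
pos=0: emit NUM '7' (now at pos=1)
pos=2: emit ID 'k' (now at pos=3)
pos=4: emit STAR '*'
pos=6: emit PLUS '+'
pos=7: emit SEMI ';'
pos=9: enter COMMENT mode (saw '/*')
pos=9: ERROR — unterminated comment (reached EOF)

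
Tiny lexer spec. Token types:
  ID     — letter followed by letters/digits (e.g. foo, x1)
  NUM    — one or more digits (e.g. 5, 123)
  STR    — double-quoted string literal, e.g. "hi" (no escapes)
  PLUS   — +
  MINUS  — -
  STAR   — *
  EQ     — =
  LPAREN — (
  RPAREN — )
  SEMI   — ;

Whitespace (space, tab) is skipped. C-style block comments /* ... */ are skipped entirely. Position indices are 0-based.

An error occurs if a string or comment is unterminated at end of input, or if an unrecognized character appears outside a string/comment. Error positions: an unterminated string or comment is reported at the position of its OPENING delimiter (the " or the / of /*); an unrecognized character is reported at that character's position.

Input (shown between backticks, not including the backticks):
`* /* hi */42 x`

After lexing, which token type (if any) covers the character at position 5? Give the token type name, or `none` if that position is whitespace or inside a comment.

Answer: none

Derivation:
pos=0: emit STAR '*'
pos=2: enter COMMENT mode (saw '/*')
exit COMMENT mode (now at pos=10)
pos=10: emit NUM '42' (now at pos=12)
pos=13: emit ID 'x' (now at pos=14)
DONE. 3 tokens: [STAR, NUM, ID]
Position 5: char is 'h' -> none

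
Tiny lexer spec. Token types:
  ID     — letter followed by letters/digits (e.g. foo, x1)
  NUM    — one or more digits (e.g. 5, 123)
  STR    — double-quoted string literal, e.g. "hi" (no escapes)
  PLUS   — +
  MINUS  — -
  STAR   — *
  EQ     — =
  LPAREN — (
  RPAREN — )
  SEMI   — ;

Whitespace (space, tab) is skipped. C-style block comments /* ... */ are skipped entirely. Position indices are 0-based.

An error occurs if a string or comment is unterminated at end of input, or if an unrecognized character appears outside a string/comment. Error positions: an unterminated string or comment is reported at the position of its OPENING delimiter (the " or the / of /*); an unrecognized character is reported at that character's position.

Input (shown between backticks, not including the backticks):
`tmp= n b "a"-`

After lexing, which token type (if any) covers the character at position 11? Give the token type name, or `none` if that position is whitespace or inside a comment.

Answer: STR

Derivation:
pos=0: emit ID 'tmp' (now at pos=3)
pos=3: emit EQ '='
pos=5: emit ID 'n' (now at pos=6)
pos=7: emit ID 'b' (now at pos=8)
pos=9: enter STRING mode
pos=9: emit STR "a" (now at pos=12)
pos=12: emit MINUS '-'
DONE. 6 tokens: [ID, EQ, ID, ID, STR, MINUS]
Position 11: char is '"' -> STR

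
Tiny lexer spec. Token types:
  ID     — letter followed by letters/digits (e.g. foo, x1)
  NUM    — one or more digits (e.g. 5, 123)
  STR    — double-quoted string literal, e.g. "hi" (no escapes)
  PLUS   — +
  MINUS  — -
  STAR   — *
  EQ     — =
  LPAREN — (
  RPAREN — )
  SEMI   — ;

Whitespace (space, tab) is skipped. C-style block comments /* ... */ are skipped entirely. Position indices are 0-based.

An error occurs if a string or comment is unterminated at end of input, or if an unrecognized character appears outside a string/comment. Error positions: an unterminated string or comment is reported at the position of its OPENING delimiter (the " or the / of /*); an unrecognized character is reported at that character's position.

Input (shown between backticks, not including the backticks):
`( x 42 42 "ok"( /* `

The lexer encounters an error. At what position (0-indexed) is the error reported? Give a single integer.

Answer: 16

Derivation:
pos=0: emit LPAREN '('
pos=2: emit ID 'x' (now at pos=3)
pos=4: emit NUM '42' (now at pos=6)
pos=7: emit NUM '42' (now at pos=9)
pos=10: enter STRING mode
pos=10: emit STR "ok" (now at pos=14)
pos=14: emit LPAREN '('
pos=16: enter COMMENT mode (saw '/*')
pos=16: ERROR — unterminated comment (reached EOF)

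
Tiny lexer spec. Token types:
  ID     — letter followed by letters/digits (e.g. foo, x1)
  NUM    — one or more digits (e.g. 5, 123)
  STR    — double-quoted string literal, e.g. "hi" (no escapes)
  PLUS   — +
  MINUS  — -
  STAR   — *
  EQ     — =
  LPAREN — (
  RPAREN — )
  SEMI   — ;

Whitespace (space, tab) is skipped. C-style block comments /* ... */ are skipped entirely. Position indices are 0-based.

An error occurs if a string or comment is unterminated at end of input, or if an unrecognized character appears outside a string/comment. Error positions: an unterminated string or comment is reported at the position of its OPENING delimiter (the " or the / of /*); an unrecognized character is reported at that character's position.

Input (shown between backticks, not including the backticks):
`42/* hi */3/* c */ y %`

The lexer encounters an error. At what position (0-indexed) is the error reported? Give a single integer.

Answer: 21

Derivation:
pos=0: emit NUM '42' (now at pos=2)
pos=2: enter COMMENT mode (saw '/*')
exit COMMENT mode (now at pos=10)
pos=10: emit NUM '3' (now at pos=11)
pos=11: enter COMMENT mode (saw '/*')
exit COMMENT mode (now at pos=18)
pos=19: emit ID 'y' (now at pos=20)
pos=21: ERROR — unrecognized char '%'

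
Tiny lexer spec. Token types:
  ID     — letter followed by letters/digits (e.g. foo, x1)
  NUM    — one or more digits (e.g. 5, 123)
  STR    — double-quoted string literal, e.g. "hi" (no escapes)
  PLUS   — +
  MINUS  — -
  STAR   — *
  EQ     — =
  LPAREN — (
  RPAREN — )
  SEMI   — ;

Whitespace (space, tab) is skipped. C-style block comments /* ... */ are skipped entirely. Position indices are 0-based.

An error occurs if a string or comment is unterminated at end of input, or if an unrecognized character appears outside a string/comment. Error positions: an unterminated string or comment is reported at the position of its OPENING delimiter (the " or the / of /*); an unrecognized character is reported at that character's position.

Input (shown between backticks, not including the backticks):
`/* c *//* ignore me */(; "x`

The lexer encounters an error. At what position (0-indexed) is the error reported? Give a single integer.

pos=0: enter COMMENT mode (saw '/*')
exit COMMENT mode (now at pos=7)
pos=7: enter COMMENT mode (saw '/*')
exit COMMENT mode (now at pos=22)
pos=22: emit LPAREN '('
pos=23: emit SEMI ';'
pos=25: enter STRING mode
pos=25: ERROR — unterminated string

Answer: 25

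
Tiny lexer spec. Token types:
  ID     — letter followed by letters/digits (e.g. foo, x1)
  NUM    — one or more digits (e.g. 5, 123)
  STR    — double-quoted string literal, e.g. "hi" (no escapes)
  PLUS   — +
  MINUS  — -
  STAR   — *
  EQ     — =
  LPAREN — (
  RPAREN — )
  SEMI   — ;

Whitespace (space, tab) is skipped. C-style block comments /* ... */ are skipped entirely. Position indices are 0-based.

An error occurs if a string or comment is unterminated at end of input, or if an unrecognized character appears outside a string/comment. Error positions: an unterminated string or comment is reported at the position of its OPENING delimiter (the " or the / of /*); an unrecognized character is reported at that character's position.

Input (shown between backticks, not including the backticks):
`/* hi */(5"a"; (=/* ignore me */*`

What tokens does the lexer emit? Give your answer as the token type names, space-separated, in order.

pos=0: enter COMMENT mode (saw '/*')
exit COMMENT mode (now at pos=8)
pos=8: emit LPAREN '('
pos=9: emit NUM '5' (now at pos=10)
pos=10: enter STRING mode
pos=10: emit STR "a" (now at pos=13)
pos=13: emit SEMI ';'
pos=15: emit LPAREN '('
pos=16: emit EQ '='
pos=17: enter COMMENT mode (saw '/*')
exit COMMENT mode (now at pos=32)
pos=32: emit STAR '*'
DONE. 7 tokens: [LPAREN, NUM, STR, SEMI, LPAREN, EQ, STAR]

Answer: LPAREN NUM STR SEMI LPAREN EQ STAR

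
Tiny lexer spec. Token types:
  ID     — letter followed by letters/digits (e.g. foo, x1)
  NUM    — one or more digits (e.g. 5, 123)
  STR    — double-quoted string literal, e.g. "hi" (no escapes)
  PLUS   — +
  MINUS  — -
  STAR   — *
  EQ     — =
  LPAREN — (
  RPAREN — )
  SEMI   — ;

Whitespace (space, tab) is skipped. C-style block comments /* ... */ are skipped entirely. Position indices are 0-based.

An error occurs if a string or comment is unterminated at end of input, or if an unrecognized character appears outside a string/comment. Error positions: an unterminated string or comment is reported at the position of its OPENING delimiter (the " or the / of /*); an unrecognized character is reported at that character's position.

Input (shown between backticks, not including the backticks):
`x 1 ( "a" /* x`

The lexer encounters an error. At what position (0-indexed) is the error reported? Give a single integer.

pos=0: emit ID 'x' (now at pos=1)
pos=2: emit NUM '1' (now at pos=3)
pos=4: emit LPAREN '('
pos=6: enter STRING mode
pos=6: emit STR "a" (now at pos=9)
pos=10: enter COMMENT mode (saw '/*')
pos=10: ERROR — unterminated comment (reached EOF)

Answer: 10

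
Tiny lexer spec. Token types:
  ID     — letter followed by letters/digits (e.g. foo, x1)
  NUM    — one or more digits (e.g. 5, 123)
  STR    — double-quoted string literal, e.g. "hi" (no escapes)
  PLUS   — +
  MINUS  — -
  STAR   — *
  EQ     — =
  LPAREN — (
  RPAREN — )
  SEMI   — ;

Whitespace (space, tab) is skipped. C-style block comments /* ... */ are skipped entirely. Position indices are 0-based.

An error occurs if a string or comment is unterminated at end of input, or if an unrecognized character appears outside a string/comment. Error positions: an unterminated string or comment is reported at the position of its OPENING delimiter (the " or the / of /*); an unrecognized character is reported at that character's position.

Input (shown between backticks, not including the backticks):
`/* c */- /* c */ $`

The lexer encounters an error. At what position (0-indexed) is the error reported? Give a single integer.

pos=0: enter COMMENT mode (saw '/*')
exit COMMENT mode (now at pos=7)
pos=7: emit MINUS '-'
pos=9: enter COMMENT mode (saw '/*')
exit COMMENT mode (now at pos=16)
pos=17: ERROR — unrecognized char '$'

Answer: 17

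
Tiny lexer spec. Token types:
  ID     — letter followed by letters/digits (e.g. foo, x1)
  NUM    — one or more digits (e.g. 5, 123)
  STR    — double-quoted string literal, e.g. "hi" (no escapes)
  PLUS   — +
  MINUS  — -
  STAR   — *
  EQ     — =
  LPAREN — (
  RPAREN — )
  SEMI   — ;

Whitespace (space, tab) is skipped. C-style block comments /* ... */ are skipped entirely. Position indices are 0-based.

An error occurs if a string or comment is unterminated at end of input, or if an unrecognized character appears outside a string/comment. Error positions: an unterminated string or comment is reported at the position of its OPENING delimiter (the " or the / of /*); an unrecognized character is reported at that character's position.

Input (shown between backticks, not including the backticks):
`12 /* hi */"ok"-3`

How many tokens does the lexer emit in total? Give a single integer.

pos=0: emit NUM '12' (now at pos=2)
pos=3: enter COMMENT mode (saw '/*')
exit COMMENT mode (now at pos=11)
pos=11: enter STRING mode
pos=11: emit STR "ok" (now at pos=15)
pos=15: emit MINUS '-'
pos=16: emit NUM '3' (now at pos=17)
DONE. 4 tokens: [NUM, STR, MINUS, NUM]

Answer: 4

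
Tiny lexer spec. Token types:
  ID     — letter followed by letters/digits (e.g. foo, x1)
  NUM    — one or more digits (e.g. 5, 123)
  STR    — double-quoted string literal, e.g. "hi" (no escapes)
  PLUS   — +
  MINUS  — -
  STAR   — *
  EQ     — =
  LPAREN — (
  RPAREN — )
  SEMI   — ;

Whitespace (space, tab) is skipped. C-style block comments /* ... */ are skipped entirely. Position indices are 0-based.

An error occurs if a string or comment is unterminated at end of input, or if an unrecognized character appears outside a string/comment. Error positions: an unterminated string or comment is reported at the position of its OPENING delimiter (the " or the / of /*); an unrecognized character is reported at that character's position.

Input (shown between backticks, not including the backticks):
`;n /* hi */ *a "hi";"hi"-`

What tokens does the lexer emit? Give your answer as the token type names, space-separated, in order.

Answer: SEMI ID STAR ID STR SEMI STR MINUS

Derivation:
pos=0: emit SEMI ';'
pos=1: emit ID 'n' (now at pos=2)
pos=3: enter COMMENT mode (saw '/*')
exit COMMENT mode (now at pos=11)
pos=12: emit STAR '*'
pos=13: emit ID 'a' (now at pos=14)
pos=15: enter STRING mode
pos=15: emit STR "hi" (now at pos=19)
pos=19: emit SEMI ';'
pos=20: enter STRING mode
pos=20: emit STR "hi" (now at pos=24)
pos=24: emit MINUS '-'
DONE. 8 tokens: [SEMI, ID, STAR, ID, STR, SEMI, STR, MINUS]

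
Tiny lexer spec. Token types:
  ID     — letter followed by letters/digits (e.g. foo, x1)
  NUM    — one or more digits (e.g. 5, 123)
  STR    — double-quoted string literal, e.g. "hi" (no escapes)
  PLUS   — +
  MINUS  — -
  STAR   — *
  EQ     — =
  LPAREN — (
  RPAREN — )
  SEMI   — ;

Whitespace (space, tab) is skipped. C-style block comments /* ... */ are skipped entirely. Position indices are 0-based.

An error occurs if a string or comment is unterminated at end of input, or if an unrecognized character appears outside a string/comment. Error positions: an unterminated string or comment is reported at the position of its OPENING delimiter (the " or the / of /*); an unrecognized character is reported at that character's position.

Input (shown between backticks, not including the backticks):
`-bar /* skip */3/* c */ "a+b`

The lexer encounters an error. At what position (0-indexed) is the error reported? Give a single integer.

Answer: 24

Derivation:
pos=0: emit MINUS '-'
pos=1: emit ID 'bar' (now at pos=4)
pos=5: enter COMMENT mode (saw '/*')
exit COMMENT mode (now at pos=15)
pos=15: emit NUM '3' (now at pos=16)
pos=16: enter COMMENT mode (saw '/*')
exit COMMENT mode (now at pos=23)
pos=24: enter STRING mode
pos=24: ERROR — unterminated string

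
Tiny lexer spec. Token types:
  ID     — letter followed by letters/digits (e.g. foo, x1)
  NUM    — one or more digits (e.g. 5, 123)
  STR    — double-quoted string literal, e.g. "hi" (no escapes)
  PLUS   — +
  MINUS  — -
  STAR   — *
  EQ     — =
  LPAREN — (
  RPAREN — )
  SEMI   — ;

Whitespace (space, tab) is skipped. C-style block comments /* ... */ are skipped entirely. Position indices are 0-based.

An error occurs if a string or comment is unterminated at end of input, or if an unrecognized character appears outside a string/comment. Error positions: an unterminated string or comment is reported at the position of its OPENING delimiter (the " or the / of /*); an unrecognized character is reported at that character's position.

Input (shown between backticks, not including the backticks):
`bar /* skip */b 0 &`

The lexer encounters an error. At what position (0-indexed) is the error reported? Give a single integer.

pos=0: emit ID 'bar' (now at pos=3)
pos=4: enter COMMENT mode (saw '/*')
exit COMMENT mode (now at pos=14)
pos=14: emit ID 'b' (now at pos=15)
pos=16: emit NUM '0' (now at pos=17)
pos=18: ERROR — unrecognized char '&'

Answer: 18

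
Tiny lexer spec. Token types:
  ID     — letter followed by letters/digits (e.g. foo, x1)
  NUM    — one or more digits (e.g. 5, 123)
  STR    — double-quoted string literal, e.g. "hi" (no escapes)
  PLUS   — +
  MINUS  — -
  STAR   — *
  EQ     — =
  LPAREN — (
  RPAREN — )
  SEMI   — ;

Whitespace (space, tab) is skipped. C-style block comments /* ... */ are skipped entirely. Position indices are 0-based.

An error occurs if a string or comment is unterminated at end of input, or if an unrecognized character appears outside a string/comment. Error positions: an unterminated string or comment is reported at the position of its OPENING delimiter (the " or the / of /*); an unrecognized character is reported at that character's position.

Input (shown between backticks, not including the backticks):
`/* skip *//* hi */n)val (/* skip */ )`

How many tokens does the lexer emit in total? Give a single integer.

Answer: 5

Derivation:
pos=0: enter COMMENT mode (saw '/*')
exit COMMENT mode (now at pos=10)
pos=10: enter COMMENT mode (saw '/*')
exit COMMENT mode (now at pos=18)
pos=18: emit ID 'n' (now at pos=19)
pos=19: emit RPAREN ')'
pos=20: emit ID 'val' (now at pos=23)
pos=24: emit LPAREN '('
pos=25: enter COMMENT mode (saw '/*')
exit COMMENT mode (now at pos=35)
pos=36: emit RPAREN ')'
DONE. 5 tokens: [ID, RPAREN, ID, LPAREN, RPAREN]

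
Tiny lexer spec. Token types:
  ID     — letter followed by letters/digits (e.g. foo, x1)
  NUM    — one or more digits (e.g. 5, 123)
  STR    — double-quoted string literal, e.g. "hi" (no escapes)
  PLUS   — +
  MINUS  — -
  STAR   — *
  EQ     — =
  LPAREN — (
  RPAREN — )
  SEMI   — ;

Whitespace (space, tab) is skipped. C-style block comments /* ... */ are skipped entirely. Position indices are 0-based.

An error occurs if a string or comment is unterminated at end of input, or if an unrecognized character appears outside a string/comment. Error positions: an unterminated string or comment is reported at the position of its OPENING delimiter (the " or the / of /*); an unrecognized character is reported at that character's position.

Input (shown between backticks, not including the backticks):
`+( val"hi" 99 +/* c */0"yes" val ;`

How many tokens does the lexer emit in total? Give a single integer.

Answer: 10

Derivation:
pos=0: emit PLUS '+'
pos=1: emit LPAREN '('
pos=3: emit ID 'val' (now at pos=6)
pos=6: enter STRING mode
pos=6: emit STR "hi" (now at pos=10)
pos=11: emit NUM '99' (now at pos=13)
pos=14: emit PLUS '+'
pos=15: enter COMMENT mode (saw '/*')
exit COMMENT mode (now at pos=22)
pos=22: emit NUM '0' (now at pos=23)
pos=23: enter STRING mode
pos=23: emit STR "yes" (now at pos=28)
pos=29: emit ID 'val' (now at pos=32)
pos=33: emit SEMI ';'
DONE. 10 tokens: [PLUS, LPAREN, ID, STR, NUM, PLUS, NUM, STR, ID, SEMI]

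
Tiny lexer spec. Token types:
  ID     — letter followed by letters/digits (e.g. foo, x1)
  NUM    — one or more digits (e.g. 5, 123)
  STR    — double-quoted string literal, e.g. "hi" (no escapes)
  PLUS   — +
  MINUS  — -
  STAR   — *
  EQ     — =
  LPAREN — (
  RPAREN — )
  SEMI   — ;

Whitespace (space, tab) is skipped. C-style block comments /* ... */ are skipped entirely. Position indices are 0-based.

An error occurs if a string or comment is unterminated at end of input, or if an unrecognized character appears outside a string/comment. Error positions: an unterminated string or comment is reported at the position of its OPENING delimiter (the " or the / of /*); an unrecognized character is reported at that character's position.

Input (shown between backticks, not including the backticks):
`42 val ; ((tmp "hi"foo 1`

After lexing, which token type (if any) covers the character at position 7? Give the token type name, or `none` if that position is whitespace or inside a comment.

Answer: SEMI

Derivation:
pos=0: emit NUM '42' (now at pos=2)
pos=3: emit ID 'val' (now at pos=6)
pos=7: emit SEMI ';'
pos=9: emit LPAREN '('
pos=10: emit LPAREN '('
pos=11: emit ID 'tmp' (now at pos=14)
pos=15: enter STRING mode
pos=15: emit STR "hi" (now at pos=19)
pos=19: emit ID 'foo' (now at pos=22)
pos=23: emit NUM '1' (now at pos=24)
DONE. 9 tokens: [NUM, ID, SEMI, LPAREN, LPAREN, ID, STR, ID, NUM]
Position 7: char is ';' -> SEMI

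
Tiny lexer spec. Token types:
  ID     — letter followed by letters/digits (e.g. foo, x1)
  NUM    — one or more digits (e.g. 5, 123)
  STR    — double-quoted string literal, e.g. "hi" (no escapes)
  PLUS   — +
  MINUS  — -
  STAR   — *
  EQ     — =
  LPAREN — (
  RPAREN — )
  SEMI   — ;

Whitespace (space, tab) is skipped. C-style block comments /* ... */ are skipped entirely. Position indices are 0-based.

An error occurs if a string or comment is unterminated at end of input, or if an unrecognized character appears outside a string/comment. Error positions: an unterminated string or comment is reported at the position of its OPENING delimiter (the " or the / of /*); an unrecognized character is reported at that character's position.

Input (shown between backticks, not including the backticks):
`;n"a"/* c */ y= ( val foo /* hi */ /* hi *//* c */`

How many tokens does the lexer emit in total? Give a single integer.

pos=0: emit SEMI ';'
pos=1: emit ID 'n' (now at pos=2)
pos=2: enter STRING mode
pos=2: emit STR "a" (now at pos=5)
pos=5: enter COMMENT mode (saw '/*')
exit COMMENT mode (now at pos=12)
pos=13: emit ID 'y' (now at pos=14)
pos=14: emit EQ '='
pos=16: emit LPAREN '('
pos=18: emit ID 'val' (now at pos=21)
pos=22: emit ID 'foo' (now at pos=25)
pos=26: enter COMMENT mode (saw '/*')
exit COMMENT mode (now at pos=34)
pos=35: enter COMMENT mode (saw '/*')
exit COMMENT mode (now at pos=43)
pos=43: enter COMMENT mode (saw '/*')
exit COMMENT mode (now at pos=50)
DONE. 8 tokens: [SEMI, ID, STR, ID, EQ, LPAREN, ID, ID]

Answer: 8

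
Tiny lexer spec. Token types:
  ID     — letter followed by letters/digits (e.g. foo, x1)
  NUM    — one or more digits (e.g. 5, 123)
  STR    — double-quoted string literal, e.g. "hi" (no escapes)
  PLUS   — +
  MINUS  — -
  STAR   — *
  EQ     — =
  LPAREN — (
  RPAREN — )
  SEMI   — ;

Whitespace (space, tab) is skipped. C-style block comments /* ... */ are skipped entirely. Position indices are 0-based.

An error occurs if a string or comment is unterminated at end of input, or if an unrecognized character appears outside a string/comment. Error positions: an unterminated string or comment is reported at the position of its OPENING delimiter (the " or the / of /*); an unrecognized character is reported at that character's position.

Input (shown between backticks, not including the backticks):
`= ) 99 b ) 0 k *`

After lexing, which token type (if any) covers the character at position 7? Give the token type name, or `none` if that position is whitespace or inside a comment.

pos=0: emit EQ '='
pos=2: emit RPAREN ')'
pos=4: emit NUM '99' (now at pos=6)
pos=7: emit ID 'b' (now at pos=8)
pos=9: emit RPAREN ')'
pos=11: emit NUM '0' (now at pos=12)
pos=13: emit ID 'k' (now at pos=14)
pos=15: emit STAR '*'
DONE. 8 tokens: [EQ, RPAREN, NUM, ID, RPAREN, NUM, ID, STAR]
Position 7: char is 'b' -> ID

Answer: ID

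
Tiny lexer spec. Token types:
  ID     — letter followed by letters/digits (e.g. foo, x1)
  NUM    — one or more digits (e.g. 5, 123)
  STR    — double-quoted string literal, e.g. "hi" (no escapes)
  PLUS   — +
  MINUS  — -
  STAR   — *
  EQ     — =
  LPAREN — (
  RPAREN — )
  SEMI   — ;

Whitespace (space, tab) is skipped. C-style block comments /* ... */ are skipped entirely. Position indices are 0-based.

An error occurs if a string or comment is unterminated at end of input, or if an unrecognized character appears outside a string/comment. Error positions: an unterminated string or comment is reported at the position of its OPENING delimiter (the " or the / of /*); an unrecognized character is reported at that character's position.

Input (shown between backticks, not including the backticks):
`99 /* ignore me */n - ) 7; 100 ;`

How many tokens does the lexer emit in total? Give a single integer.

pos=0: emit NUM '99' (now at pos=2)
pos=3: enter COMMENT mode (saw '/*')
exit COMMENT mode (now at pos=18)
pos=18: emit ID 'n' (now at pos=19)
pos=20: emit MINUS '-'
pos=22: emit RPAREN ')'
pos=24: emit NUM '7' (now at pos=25)
pos=25: emit SEMI ';'
pos=27: emit NUM '100' (now at pos=30)
pos=31: emit SEMI ';'
DONE. 8 tokens: [NUM, ID, MINUS, RPAREN, NUM, SEMI, NUM, SEMI]

Answer: 8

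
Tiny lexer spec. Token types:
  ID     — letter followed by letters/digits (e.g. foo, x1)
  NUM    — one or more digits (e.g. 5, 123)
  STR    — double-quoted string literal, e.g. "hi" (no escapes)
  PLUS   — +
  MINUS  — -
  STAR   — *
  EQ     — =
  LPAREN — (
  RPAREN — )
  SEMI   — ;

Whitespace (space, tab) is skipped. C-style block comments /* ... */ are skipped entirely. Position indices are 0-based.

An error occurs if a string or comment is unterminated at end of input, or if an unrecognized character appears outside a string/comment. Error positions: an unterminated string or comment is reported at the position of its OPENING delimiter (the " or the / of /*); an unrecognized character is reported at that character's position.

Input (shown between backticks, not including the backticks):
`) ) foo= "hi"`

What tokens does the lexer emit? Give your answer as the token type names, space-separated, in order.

Answer: RPAREN RPAREN ID EQ STR

Derivation:
pos=0: emit RPAREN ')'
pos=2: emit RPAREN ')'
pos=4: emit ID 'foo' (now at pos=7)
pos=7: emit EQ '='
pos=9: enter STRING mode
pos=9: emit STR "hi" (now at pos=13)
DONE. 5 tokens: [RPAREN, RPAREN, ID, EQ, STR]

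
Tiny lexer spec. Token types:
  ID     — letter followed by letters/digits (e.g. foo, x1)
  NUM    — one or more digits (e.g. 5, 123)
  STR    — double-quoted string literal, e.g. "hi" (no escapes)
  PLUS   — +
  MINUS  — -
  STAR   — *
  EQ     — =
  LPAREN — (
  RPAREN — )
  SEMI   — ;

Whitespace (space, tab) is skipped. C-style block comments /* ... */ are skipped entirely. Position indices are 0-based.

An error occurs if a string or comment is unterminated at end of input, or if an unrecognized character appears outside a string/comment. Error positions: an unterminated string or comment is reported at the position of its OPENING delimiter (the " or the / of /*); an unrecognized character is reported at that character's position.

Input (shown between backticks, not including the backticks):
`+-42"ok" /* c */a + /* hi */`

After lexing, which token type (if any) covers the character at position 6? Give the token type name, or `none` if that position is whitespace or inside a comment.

Answer: STR

Derivation:
pos=0: emit PLUS '+'
pos=1: emit MINUS '-'
pos=2: emit NUM '42' (now at pos=4)
pos=4: enter STRING mode
pos=4: emit STR "ok" (now at pos=8)
pos=9: enter COMMENT mode (saw '/*')
exit COMMENT mode (now at pos=16)
pos=16: emit ID 'a' (now at pos=17)
pos=18: emit PLUS '+'
pos=20: enter COMMENT mode (saw '/*')
exit COMMENT mode (now at pos=28)
DONE. 6 tokens: [PLUS, MINUS, NUM, STR, ID, PLUS]
Position 6: char is 'k' -> STR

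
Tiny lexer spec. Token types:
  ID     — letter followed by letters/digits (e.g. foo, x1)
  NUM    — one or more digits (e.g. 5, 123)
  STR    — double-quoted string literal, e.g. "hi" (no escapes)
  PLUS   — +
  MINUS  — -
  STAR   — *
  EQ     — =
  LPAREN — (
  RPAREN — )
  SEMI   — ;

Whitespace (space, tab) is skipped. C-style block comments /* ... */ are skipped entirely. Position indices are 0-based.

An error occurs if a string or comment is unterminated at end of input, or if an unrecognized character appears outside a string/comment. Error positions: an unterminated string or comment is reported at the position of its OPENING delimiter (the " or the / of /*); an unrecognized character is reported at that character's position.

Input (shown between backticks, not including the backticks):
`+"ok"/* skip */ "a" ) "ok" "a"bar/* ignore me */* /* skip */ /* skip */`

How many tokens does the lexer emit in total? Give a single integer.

pos=0: emit PLUS '+'
pos=1: enter STRING mode
pos=1: emit STR "ok" (now at pos=5)
pos=5: enter COMMENT mode (saw '/*')
exit COMMENT mode (now at pos=15)
pos=16: enter STRING mode
pos=16: emit STR "a" (now at pos=19)
pos=20: emit RPAREN ')'
pos=22: enter STRING mode
pos=22: emit STR "ok" (now at pos=26)
pos=27: enter STRING mode
pos=27: emit STR "a" (now at pos=30)
pos=30: emit ID 'bar' (now at pos=33)
pos=33: enter COMMENT mode (saw '/*')
exit COMMENT mode (now at pos=48)
pos=48: emit STAR '*'
pos=50: enter COMMENT mode (saw '/*')
exit COMMENT mode (now at pos=60)
pos=61: enter COMMENT mode (saw '/*')
exit COMMENT mode (now at pos=71)
DONE. 8 tokens: [PLUS, STR, STR, RPAREN, STR, STR, ID, STAR]

Answer: 8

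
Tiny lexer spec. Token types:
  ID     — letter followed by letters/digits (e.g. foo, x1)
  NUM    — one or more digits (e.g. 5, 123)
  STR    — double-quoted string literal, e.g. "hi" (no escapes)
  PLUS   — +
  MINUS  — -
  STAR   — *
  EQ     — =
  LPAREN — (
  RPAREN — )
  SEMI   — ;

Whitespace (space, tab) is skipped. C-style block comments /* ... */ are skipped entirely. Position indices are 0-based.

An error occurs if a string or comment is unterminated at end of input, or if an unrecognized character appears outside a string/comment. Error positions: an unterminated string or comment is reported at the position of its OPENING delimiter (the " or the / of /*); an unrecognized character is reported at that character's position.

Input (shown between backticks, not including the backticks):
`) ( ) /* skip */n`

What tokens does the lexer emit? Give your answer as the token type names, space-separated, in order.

Answer: RPAREN LPAREN RPAREN ID

Derivation:
pos=0: emit RPAREN ')'
pos=2: emit LPAREN '('
pos=4: emit RPAREN ')'
pos=6: enter COMMENT mode (saw '/*')
exit COMMENT mode (now at pos=16)
pos=16: emit ID 'n' (now at pos=17)
DONE. 4 tokens: [RPAREN, LPAREN, RPAREN, ID]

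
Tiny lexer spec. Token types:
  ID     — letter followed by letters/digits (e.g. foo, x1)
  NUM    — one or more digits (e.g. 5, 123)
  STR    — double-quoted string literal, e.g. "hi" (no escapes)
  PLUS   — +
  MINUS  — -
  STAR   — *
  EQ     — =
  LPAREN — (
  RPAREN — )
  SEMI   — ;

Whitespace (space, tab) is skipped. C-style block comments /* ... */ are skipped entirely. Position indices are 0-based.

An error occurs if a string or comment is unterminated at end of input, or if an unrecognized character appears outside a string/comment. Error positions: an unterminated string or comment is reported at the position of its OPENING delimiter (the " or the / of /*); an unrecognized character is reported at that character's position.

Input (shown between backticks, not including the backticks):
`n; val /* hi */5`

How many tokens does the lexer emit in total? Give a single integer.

Answer: 4

Derivation:
pos=0: emit ID 'n' (now at pos=1)
pos=1: emit SEMI ';'
pos=3: emit ID 'val' (now at pos=6)
pos=7: enter COMMENT mode (saw '/*')
exit COMMENT mode (now at pos=15)
pos=15: emit NUM '5' (now at pos=16)
DONE. 4 tokens: [ID, SEMI, ID, NUM]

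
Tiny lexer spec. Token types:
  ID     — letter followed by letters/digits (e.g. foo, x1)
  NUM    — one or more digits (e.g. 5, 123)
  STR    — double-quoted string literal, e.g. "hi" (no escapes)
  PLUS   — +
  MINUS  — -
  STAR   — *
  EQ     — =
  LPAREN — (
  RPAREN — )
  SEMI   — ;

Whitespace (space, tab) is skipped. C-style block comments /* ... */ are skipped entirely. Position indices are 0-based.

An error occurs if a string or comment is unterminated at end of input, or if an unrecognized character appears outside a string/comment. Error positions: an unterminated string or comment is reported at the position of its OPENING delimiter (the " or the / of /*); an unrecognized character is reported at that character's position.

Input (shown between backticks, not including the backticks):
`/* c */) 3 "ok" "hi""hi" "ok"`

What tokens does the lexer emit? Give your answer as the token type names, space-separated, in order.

Answer: RPAREN NUM STR STR STR STR

Derivation:
pos=0: enter COMMENT mode (saw '/*')
exit COMMENT mode (now at pos=7)
pos=7: emit RPAREN ')'
pos=9: emit NUM '3' (now at pos=10)
pos=11: enter STRING mode
pos=11: emit STR "ok" (now at pos=15)
pos=16: enter STRING mode
pos=16: emit STR "hi" (now at pos=20)
pos=20: enter STRING mode
pos=20: emit STR "hi" (now at pos=24)
pos=25: enter STRING mode
pos=25: emit STR "ok" (now at pos=29)
DONE. 6 tokens: [RPAREN, NUM, STR, STR, STR, STR]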